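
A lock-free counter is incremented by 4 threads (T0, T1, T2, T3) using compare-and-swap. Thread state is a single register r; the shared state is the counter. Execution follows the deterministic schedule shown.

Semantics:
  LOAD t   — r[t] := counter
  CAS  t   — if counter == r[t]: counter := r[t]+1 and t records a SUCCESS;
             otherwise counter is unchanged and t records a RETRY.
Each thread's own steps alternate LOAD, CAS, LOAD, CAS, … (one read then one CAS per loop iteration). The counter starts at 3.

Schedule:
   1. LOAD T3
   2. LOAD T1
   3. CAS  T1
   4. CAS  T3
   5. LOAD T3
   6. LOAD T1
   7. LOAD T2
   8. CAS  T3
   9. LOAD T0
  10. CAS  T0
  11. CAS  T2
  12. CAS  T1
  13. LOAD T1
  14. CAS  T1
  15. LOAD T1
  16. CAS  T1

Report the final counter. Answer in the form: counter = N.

step 1: T3 LOAD ⇒ load; ctr=3 reg=3
step 2: T1 LOAD ⇒ load; ctr=3 reg=3
step 3: T1 CAS ⇒ ok; ctr=4 reg=3
step 4: T3 CAS ⇒ retry; ctr=4 reg=3
step 5: T3 LOAD ⇒ load; ctr=4 reg=4
step 6: T1 LOAD ⇒ load; ctr=4 reg=4
step 7: T2 LOAD ⇒ load; ctr=4 reg=4
step 8: T3 CAS ⇒ ok; ctr=5 reg=4
step 9: T0 LOAD ⇒ load; ctr=5 reg=5
step 10: T0 CAS ⇒ ok; ctr=6 reg=5
step 11: T2 CAS ⇒ retry; ctr=6 reg=4
step 12: T1 CAS ⇒ retry; ctr=6 reg=4
step 13: T1 LOAD ⇒ load; ctr=6 reg=6
step 14: T1 CAS ⇒ ok; ctr=7 reg=6
step 15: T1 LOAD ⇒ load; ctr=7 reg=7
step 16: T1 CAS ⇒ ok; ctr=8 reg=7

counter = 8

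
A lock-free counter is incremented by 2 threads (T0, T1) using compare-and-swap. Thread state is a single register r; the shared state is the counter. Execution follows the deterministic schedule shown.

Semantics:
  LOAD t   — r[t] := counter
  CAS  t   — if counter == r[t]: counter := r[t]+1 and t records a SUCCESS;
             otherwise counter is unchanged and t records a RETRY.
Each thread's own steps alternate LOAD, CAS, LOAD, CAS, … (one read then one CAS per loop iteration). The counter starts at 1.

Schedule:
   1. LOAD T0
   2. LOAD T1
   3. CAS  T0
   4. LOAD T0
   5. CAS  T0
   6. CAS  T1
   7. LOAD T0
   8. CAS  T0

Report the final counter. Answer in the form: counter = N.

step 1: T0 LOAD ⇒ load; ctr=1 reg=1
step 2: T1 LOAD ⇒ load; ctr=1 reg=1
step 3: T0 CAS ⇒ ok; ctr=2 reg=1
step 4: T0 LOAD ⇒ load; ctr=2 reg=2
step 5: T0 CAS ⇒ ok; ctr=3 reg=2
step 6: T1 CAS ⇒ retry; ctr=3 reg=1
step 7: T0 LOAD ⇒ load; ctr=3 reg=3
step 8: T0 CAS ⇒ ok; ctr=4 reg=3

counter = 4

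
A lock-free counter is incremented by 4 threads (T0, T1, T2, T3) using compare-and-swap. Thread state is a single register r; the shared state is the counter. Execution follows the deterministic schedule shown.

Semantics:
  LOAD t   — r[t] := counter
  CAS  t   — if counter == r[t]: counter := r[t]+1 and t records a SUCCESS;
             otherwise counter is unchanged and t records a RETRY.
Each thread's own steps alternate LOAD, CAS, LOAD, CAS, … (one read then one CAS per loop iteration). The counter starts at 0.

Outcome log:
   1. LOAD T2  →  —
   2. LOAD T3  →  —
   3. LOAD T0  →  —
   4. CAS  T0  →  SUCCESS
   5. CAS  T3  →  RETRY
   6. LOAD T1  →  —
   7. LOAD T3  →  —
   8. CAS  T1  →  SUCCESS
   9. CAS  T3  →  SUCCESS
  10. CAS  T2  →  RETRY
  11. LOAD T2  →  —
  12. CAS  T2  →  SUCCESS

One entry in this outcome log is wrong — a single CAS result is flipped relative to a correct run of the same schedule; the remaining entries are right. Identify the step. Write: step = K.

step = 9

Reference trace:
#1 T2 reads 0
#2 T3 reads 0
#3 T0 reads 0
#4 T0 CAS(0→1) writes; counter now 1
#5 T3 CAS(0→1) fails; counter now 1
#6 T1 reads 1
#7 T3 reads 1
#8 T1 CAS(1→2) writes; counter now 2
#9 T3 CAS(1→2) fails; counter now 2
#10 T2 CAS(0→1) fails; counter now 2
#11 T2 reads 2
#12 T2 CAS(2→3) writes; counter now 3
Flip is step 9.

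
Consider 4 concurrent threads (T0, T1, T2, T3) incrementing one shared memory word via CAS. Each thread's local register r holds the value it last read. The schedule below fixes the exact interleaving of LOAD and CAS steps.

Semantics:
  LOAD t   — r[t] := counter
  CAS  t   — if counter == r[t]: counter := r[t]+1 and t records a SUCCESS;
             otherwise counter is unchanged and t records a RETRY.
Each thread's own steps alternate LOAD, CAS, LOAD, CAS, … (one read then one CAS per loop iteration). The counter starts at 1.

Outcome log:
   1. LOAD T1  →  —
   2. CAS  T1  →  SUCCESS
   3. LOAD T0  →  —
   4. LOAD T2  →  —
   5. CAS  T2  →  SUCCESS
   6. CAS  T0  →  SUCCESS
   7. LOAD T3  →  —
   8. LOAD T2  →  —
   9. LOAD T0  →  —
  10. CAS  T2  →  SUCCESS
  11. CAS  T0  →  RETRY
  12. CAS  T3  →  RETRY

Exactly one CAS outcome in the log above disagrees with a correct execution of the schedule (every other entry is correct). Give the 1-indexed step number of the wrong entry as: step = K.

step = 6

Reference trace:
#1 T1 reads 1
#2 T1 CAS(1→2) writes; counter now 2
#3 T0 reads 2
#4 T2 reads 2
#5 T2 CAS(2→3) writes; counter now 3
#6 T0 CAS(2→3) fails; counter now 3
#7 T3 reads 3
#8 T2 reads 3
#9 T0 reads 3
#10 T2 CAS(3→4) writes; counter now 4
#11 T0 CAS(3→4) fails; counter now 4
#12 T3 CAS(3→4) fails; counter now 4
Log disagrees first at step 6.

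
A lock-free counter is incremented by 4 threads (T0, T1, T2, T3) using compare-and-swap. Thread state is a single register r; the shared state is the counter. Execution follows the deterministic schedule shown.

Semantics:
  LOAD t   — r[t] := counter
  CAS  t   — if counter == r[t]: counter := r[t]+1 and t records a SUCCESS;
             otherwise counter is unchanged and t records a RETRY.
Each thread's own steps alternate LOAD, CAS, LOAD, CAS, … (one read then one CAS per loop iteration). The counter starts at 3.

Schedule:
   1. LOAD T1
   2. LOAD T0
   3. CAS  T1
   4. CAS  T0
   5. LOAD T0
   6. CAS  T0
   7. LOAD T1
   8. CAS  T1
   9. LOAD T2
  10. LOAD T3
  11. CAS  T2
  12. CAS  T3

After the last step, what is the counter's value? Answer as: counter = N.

[1] T1.load  rd  (counter 3, T1.r 3)
[2] T0.load  rd  (counter 3, T0.r 3)
[3] T1.cas  hit  (counter 4, T1.r 3)
[4] T0.cas  miss  (counter 4, T0.r 3)
[5] T0.load  rd  (counter 4, T0.r 4)
[6] T0.cas  hit  (counter 5, T0.r 4)
[7] T1.load  rd  (counter 5, T1.r 5)
[8] T1.cas  hit  (counter 6, T1.r 5)
[9] T2.load  rd  (counter 6, T2.r 6)
[10] T3.load  rd  (counter 6, T3.r 6)
[11] T2.cas  hit  (counter 7, T2.r 6)
[12] T3.cas  miss  (counter 7, T3.r 6)

counter = 7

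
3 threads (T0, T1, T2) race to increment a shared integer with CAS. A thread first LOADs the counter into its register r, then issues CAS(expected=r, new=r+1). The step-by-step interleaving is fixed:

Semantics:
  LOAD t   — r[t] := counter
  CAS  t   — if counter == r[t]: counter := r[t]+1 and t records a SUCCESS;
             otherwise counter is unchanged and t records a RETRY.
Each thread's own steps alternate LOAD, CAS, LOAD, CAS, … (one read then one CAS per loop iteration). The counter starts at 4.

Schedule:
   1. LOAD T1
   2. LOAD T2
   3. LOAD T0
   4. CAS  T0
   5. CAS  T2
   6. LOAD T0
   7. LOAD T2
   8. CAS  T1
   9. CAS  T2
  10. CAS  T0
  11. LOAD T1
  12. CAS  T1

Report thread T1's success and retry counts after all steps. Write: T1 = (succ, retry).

   1) LOAD T1:  M=4  r_T1=4
   2) LOAD T2:  M=4  r_T2=4
   3) LOAD T0:  M=4  r_T0=4
   4) CAS  T0:  M=5  r_T0=4 ✓
   5) CAS  T2:  M=5  r_T2=4 ✗
   6) LOAD T0:  M=5  r_T0=5
   7) LOAD T2:  M=5  r_T2=5
   8) CAS  T1:  M=5  r_T1=4 ✗
   9) CAS  T2:  M=6  r_T2=5 ✓
  10) CAS  T0:  M=6  r_T0=5 ✗
  11) LOAD T1:  M=6  r_T1=6
  12) CAS  T1:  M=7  r_T1=6 ✓

T1 = (1, 1)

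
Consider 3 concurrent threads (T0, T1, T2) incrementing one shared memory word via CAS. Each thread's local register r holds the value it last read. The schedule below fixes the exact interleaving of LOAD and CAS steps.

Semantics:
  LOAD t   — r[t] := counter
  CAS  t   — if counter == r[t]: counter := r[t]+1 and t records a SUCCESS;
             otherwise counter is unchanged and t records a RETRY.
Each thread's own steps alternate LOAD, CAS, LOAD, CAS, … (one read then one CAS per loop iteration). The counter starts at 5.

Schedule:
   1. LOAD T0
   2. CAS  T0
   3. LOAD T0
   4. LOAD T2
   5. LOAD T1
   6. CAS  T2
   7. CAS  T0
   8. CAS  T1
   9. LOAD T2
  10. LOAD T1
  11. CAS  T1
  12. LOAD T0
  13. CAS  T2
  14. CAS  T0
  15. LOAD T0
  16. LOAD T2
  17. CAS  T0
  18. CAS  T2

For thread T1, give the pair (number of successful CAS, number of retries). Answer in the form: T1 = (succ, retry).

T1 = (1, 1)

1. LOAD T0 → mem=5 r[T0]=5 [LOAD]
2. CAS T0 → mem=6 r[T0]=5 [OK]
3. LOAD T0 → mem=6 r[T0]=6 [LOAD]
4. LOAD T2 → mem=6 r[T2]=6 [LOAD]
5. LOAD T1 → mem=6 r[T1]=6 [LOAD]
6. CAS T2 → mem=7 r[T2]=6 [OK]
7. CAS T0 → mem=7 r[T0]=6 [RETRY]
8. CAS T1 → mem=7 r[T1]=6 [RETRY]
9. LOAD T2 → mem=7 r[T2]=7 [LOAD]
10. LOAD T1 → mem=7 r[T1]=7 [LOAD]
11. CAS T1 → mem=8 r[T1]=7 [OK]
12. LOAD T0 → mem=8 r[T0]=8 [LOAD]
13. CAS T2 → mem=8 r[T2]=7 [RETRY]
14. CAS T0 → mem=9 r[T0]=8 [OK]
15. LOAD T0 → mem=9 r[T0]=9 [LOAD]
16. LOAD T2 → mem=9 r[T2]=9 [LOAD]
17. CAS T0 → mem=10 r[T0]=9 [OK]
18. CAS T2 → mem=10 r[T2]=9 [RETRY]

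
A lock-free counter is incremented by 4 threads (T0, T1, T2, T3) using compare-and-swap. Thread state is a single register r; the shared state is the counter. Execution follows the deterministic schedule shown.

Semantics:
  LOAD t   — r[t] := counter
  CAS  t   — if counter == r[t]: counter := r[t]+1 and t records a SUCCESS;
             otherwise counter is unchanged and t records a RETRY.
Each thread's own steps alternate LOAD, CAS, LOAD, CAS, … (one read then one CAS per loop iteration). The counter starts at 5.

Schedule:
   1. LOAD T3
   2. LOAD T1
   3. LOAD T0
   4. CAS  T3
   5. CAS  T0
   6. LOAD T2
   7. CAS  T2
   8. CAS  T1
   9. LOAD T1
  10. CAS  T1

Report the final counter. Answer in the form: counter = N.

T3 LOAD — after: cnt=5, r=5 — load
T1 LOAD — after: cnt=5, r=5 — load
T0 LOAD — after: cnt=5, r=5 — load
T3 CAS — after: cnt=6, r=5 — ok
T0 CAS — after: cnt=6, r=5 — retry
T2 LOAD — after: cnt=6, r=6 — load
T2 CAS — after: cnt=7, r=6 — ok
T1 CAS — after: cnt=7, r=5 — retry
T1 LOAD — after: cnt=7, r=7 — load
T1 CAS — after: cnt=8, r=7 — ok

counter = 8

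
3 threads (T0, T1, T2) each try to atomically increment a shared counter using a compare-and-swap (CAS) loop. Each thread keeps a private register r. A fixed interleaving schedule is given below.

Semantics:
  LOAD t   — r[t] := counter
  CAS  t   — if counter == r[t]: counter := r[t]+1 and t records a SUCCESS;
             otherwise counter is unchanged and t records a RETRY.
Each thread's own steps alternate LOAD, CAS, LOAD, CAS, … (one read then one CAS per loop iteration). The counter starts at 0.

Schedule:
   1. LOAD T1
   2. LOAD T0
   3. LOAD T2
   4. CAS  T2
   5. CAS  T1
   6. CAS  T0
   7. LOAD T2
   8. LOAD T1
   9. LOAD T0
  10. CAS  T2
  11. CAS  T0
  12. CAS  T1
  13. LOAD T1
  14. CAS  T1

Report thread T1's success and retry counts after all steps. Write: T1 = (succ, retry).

[1] T1.load  rd  (counter 0, T1.r 0)
[2] T0.load  rd  (counter 0, T0.r 0)
[3] T2.load  rd  (counter 0, T2.r 0)
[4] T2.cas  hit  (counter 1, T2.r 0)
[5] T1.cas  miss  (counter 1, T1.r 0)
[6] T0.cas  miss  (counter 1, T0.r 0)
[7] T2.load  rd  (counter 1, T2.r 1)
[8] T1.load  rd  (counter 1, T1.r 1)
[9] T0.load  rd  (counter 1, T0.r 1)
[10] T2.cas  hit  (counter 2, T2.r 1)
[11] T0.cas  miss  (counter 2, T0.r 1)
[12] T1.cas  miss  (counter 2, T1.r 1)
[13] T1.load  rd  (counter 2, T1.r 2)
[14] T1.cas  hit  (counter 3, T1.r 2)

T1 = (1, 2)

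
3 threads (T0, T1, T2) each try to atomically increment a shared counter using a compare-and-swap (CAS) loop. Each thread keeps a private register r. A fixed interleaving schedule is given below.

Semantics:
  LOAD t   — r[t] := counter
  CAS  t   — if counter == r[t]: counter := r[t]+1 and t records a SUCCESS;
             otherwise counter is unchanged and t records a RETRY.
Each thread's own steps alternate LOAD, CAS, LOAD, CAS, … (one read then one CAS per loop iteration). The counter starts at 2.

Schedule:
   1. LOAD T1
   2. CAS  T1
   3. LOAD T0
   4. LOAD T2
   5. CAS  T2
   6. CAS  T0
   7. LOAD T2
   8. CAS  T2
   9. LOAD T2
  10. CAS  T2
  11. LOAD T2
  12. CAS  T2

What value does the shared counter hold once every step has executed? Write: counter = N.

counter = 7

T1 LOAD — after: cnt=2, r=2 — load
T1 CAS — after: cnt=3, r=2 — ok
T0 LOAD — after: cnt=3, r=3 — load
T2 LOAD — after: cnt=3, r=3 — load
T2 CAS — after: cnt=4, r=3 — ok
T0 CAS — after: cnt=4, r=3 — retry
T2 LOAD — after: cnt=4, r=4 — load
T2 CAS — after: cnt=5, r=4 — ok
T2 LOAD — after: cnt=5, r=5 — load
T2 CAS — after: cnt=6, r=5 — ok
T2 LOAD — after: cnt=6, r=6 — load
T2 CAS — after: cnt=7, r=6 — ok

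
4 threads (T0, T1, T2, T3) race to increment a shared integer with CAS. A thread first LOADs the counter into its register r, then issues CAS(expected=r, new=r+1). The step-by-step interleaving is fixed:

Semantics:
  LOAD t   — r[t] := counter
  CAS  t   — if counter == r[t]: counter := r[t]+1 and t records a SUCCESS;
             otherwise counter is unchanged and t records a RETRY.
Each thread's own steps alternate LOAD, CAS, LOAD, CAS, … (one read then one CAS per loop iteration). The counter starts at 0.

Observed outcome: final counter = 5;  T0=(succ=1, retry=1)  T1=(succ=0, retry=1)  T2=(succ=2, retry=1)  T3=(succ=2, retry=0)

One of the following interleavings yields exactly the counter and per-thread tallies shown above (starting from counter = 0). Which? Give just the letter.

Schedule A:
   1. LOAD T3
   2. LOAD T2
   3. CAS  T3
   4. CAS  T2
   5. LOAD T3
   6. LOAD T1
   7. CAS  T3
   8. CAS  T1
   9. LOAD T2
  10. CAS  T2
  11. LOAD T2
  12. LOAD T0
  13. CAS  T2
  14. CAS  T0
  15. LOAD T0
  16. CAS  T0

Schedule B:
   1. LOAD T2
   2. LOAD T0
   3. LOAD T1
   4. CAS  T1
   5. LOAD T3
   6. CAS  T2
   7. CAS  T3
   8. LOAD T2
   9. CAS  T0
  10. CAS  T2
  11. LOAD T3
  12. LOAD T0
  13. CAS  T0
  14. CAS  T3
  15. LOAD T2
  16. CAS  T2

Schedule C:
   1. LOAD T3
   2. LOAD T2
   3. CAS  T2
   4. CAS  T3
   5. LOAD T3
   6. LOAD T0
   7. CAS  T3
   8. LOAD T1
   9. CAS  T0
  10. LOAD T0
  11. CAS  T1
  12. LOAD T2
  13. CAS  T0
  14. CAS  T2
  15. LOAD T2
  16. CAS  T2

Simulating candidate A:
T3 LOAD — after: cnt=0, r=0 — load
T2 LOAD — after: cnt=0, r=0 — load
T3 CAS — after: cnt=1, r=0 — ok
T2 CAS — after: cnt=1, r=0 — retry
T3 LOAD — after: cnt=1, r=1 — load
T1 LOAD — after: cnt=1, r=1 — load
T3 CAS — after: cnt=2, r=1 — ok
T1 CAS — after: cnt=2, r=1 — retry
T2 LOAD — after: cnt=2, r=2 — load
T2 CAS — after: cnt=3, r=2 — ok
T2 LOAD — after: cnt=3, r=3 — load
T0 LOAD — after: cnt=3, r=3 — load
T2 CAS — after: cnt=4, r=3 — ok
T0 CAS — after: cnt=4, r=3 — retry
T0 LOAD — after: cnt=4, r=4 — load
T0 CAS — after: cnt=5, r=4 — ok

A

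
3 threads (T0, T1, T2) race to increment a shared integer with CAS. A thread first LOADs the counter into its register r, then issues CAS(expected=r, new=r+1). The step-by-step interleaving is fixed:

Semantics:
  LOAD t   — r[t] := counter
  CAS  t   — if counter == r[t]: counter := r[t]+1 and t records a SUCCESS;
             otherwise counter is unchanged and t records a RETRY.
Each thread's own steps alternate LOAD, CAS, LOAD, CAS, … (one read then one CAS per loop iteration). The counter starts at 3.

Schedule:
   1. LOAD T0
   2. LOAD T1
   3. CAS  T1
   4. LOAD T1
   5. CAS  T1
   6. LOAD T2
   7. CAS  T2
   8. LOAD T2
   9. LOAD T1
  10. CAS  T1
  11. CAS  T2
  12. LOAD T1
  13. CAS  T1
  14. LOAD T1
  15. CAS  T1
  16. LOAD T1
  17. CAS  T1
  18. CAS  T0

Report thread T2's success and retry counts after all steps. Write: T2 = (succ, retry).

T2 = (1, 1)

#1 T0 reads 3
#2 T1 reads 3
#3 T1 CAS(3→4) writes; counter now 4
#4 T1 reads 4
#5 T1 CAS(4→5) writes; counter now 5
#6 T2 reads 5
#7 T2 CAS(5→6) writes; counter now 6
#8 T2 reads 6
#9 T1 reads 6
#10 T1 CAS(6→7) writes; counter now 7
#11 T2 CAS(6→7) fails; counter now 7
#12 T1 reads 7
#13 T1 CAS(7→8) writes; counter now 8
#14 T1 reads 8
#15 T1 CAS(8→9) writes; counter now 9
#16 T1 reads 9
#17 T1 CAS(9→10) writes; counter now 10
#18 T0 CAS(3→4) fails; counter now 10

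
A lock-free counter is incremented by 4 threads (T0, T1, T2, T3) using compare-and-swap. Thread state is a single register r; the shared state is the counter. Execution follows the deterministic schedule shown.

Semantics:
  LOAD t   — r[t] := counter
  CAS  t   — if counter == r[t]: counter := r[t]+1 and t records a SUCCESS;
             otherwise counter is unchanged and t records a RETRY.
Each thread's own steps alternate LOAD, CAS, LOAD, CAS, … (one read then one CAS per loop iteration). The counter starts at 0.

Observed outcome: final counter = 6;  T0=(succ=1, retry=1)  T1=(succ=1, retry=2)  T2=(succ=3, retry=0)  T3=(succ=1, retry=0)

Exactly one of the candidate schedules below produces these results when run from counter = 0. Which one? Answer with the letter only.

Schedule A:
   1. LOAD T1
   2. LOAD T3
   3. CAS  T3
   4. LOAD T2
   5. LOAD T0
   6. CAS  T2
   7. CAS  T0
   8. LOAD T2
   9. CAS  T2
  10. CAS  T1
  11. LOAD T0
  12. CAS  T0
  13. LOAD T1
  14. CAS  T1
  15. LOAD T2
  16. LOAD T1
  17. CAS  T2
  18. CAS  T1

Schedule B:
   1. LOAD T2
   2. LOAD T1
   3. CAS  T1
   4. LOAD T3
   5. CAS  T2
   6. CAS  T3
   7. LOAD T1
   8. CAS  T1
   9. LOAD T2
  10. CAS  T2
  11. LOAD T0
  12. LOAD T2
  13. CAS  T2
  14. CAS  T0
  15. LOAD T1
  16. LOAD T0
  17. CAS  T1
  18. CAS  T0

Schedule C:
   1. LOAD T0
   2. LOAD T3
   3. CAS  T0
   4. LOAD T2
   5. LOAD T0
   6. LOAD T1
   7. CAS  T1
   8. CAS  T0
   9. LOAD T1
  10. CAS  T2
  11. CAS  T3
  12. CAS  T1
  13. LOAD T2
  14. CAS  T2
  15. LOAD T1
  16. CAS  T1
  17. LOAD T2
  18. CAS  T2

Tracing schedule A:
   1) LOAD T1:  M=0  r_T1=0
   2) LOAD T3:  M=0  r_T3=0
   3) CAS  T3:  M=1  r_T3=0 ✓
   4) LOAD T2:  M=1  r_T2=1
   5) LOAD T0:  M=1  r_T0=1
   6) CAS  T2:  M=2  r_T2=1 ✓
   7) CAS  T0:  M=2  r_T0=1 ✗
   8) LOAD T2:  M=2  r_T2=2
   9) CAS  T2:  M=3  r_T2=2 ✓
  10) CAS  T1:  M=3  r_T1=0 ✗
  11) LOAD T0:  M=3  r_T0=3
  12) CAS  T0:  M=4  r_T0=3 ✓
  13) LOAD T1:  M=4  r_T1=4
  14) CAS  T1:  M=5  r_T1=4 ✓
  15) LOAD T2:  M=5  r_T2=5
  16) LOAD T1:  M=5  r_T1=5
  17) CAS  T2:  M=6  r_T2=5 ✓
  18) CAS  T1:  M=6  r_T1=5 ✗

A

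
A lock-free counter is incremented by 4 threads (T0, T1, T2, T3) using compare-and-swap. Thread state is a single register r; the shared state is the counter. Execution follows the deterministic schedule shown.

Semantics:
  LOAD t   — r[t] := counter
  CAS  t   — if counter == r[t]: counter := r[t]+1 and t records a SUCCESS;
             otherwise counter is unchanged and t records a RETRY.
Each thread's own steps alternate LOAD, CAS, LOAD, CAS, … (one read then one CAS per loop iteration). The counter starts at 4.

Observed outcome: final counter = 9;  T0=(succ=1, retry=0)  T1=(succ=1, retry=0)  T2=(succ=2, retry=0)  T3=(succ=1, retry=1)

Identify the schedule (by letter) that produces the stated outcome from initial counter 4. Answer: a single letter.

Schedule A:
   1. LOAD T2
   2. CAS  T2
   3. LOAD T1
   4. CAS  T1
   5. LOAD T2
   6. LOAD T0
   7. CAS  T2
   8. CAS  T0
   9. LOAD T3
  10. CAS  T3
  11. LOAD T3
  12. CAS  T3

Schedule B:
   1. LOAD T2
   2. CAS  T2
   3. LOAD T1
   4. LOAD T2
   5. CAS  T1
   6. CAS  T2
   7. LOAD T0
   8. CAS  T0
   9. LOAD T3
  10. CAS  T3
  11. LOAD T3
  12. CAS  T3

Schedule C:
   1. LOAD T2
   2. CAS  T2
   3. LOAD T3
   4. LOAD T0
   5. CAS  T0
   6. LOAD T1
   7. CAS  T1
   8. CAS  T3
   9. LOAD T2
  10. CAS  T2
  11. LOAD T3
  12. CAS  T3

C

Run C:
#1 T2 reads 4
#2 T2 CAS(4→5) writes; counter now 5
#3 T3 reads 5
#4 T0 reads 5
#5 T0 CAS(5→6) writes; counter now 6
#6 T1 reads 6
#7 T1 CAS(6→7) writes; counter now 7
#8 T3 CAS(5→6) fails; counter now 7
#9 T2 reads 7
#10 T2 CAS(7→8) writes; counter now 8
#11 T3 reads 8
#12 T3 CAS(8→9) writes; counter now 9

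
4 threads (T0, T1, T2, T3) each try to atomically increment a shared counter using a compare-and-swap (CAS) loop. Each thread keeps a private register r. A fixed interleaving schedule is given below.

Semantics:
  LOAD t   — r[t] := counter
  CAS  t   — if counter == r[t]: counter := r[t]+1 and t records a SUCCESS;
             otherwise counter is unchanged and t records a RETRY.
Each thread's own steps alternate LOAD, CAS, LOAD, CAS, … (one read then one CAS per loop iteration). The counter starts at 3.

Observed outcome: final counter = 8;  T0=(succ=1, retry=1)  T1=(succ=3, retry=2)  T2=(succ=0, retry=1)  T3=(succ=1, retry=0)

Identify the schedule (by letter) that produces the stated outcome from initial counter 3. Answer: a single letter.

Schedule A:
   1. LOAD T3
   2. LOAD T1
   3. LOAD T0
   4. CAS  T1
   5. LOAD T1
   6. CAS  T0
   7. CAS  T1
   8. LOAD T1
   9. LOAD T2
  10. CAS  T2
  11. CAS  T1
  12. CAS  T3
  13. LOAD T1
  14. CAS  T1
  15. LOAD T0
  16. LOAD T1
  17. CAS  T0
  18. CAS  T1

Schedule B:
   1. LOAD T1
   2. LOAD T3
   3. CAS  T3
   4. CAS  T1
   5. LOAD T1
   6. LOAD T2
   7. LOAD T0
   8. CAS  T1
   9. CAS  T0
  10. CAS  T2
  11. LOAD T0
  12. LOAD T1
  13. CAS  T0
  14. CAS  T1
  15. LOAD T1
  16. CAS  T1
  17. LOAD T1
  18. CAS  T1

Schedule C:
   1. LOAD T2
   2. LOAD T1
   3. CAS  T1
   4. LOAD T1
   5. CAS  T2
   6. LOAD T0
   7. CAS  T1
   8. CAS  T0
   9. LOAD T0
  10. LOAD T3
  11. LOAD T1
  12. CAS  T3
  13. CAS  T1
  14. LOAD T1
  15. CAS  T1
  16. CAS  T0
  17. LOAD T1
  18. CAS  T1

B

Tracing schedule B:
[1] T1.load  rd  (counter 3, T1.r 3)
[2] T3.load  rd  (counter 3, T3.r 3)
[3] T3.cas  hit  (counter 4, T3.r 3)
[4] T1.cas  miss  (counter 4, T1.r 3)
[5] T1.load  rd  (counter 4, T1.r 4)
[6] T2.load  rd  (counter 4, T2.r 4)
[7] T0.load  rd  (counter 4, T0.r 4)
[8] T1.cas  hit  (counter 5, T1.r 4)
[9] T0.cas  miss  (counter 5, T0.r 4)
[10] T2.cas  miss  (counter 5, T2.r 4)
[11] T0.load  rd  (counter 5, T0.r 5)
[12] T1.load  rd  (counter 5, T1.r 5)
[13] T0.cas  hit  (counter 6, T0.r 5)
[14] T1.cas  miss  (counter 6, T1.r 5)
[15] T1.load  rd  (counter 6, T1.r 6)
[16] T1.cas  hit  (counter 7, T1.r 6)
[17] T1.load  rd  (counter 7, T1.r 7)
[18] T1.cas  hit  (counter 8, T1.r 7)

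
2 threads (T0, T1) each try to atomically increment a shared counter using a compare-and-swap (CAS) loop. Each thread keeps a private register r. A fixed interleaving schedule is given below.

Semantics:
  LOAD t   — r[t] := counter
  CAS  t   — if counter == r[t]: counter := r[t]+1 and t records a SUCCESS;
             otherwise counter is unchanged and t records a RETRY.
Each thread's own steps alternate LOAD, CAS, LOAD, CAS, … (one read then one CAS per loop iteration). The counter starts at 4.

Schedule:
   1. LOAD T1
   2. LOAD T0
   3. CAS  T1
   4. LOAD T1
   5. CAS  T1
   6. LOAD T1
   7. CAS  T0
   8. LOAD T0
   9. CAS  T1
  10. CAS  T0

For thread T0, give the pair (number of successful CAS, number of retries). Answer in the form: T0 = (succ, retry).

T0 = (0, 2)

   1) LOAD T1:  M=4  r_T1=4
   2) LOAD T0:  M=4  r_T0=4
   3) CAS  T1:  M=5  r_T1=4 ✓
   4) LOAD T1:  M=5  r_T1=5
   5) CAS  T1:  M=6  r_T1=5 ✓
   6) LOAD T1:  M=6  r_T1=6
   7) CAS  T0:  M=6  r_T0=4 ✗
   8) LOAD T0:  M=6  r_T0=6
   9) CAS  T1:  M=7  r_T1=6 ✓
  10) CAS  T0:  M=7  r_T0=6 ✗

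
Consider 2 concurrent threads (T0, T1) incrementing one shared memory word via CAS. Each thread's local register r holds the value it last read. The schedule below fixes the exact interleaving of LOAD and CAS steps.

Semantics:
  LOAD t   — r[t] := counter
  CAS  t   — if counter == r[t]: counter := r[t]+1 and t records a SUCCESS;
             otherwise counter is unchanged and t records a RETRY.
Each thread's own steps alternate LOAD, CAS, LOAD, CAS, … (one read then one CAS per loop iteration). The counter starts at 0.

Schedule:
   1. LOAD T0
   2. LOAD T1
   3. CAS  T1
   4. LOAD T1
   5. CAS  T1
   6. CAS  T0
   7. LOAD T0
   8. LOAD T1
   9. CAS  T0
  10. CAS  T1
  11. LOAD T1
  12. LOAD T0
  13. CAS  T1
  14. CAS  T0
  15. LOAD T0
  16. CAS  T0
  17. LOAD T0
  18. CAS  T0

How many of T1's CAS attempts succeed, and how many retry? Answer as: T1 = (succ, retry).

T1 = (3, 1)

T0 LOAD — after: cnt=0, r=0 — load
T1 LOAD — after: cnt=0, r=0 — load
T1 CAS — after: cnt=1, r=0 — ok
T1 LOAD — after: cnt=1, r=1 — load
T1 CAS — after: cnt=2, r=1 — ok
T0 CAS — after: cnt=2, r=0 — retry
T0 LOAD — after: cnt=2, r=2 — load
T1 LOAD — after: cnt=2, r=2 — load
T0 CAS — after: cnt=3, r=2 — ok
T1 CAS — after: cnt=3, r=2 — retry
T1 LOAD — after: cnt=3, r=3 — load
T0 LOAD — after: cnt=3, r=3 — load
T1 CAS — after: cnt=4, r=3 — ok
T0 CAS — after: cnt=4, r=3 — retry
T0 LOAD — after: cnt=4, r=4 — load
T0 CAS — after: cnt=5, r=4 — ok
T0 LOAD — after: cnt=5, r=5 — load
T0 CAS — after: cnt=6, r=5 — ok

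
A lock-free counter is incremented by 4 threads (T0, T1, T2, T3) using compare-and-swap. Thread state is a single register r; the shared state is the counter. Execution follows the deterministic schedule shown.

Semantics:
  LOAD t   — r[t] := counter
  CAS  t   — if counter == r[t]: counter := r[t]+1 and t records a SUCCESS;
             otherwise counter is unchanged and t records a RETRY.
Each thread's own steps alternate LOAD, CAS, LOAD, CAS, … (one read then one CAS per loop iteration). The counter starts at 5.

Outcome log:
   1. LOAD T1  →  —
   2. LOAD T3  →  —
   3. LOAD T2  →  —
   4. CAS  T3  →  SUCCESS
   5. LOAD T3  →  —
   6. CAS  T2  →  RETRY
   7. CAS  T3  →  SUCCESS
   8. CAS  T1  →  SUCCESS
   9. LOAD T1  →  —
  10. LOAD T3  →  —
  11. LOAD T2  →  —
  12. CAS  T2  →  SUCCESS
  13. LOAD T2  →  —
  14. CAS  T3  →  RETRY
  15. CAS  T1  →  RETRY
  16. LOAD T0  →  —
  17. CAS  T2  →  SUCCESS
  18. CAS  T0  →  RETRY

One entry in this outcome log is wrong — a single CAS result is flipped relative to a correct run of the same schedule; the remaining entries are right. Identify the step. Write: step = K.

step = 8

Reference trace:
   1) LOAD T1:  M=5  r_T1=5
   2) LOAD T3:  M=5  r_T3=5
   3) LOAD T2:  M=5  r_T2=5
   4) CAS  T3:  M=6  r_T3=5 ✓
   5) LOAD T3:  M=6  r_T3=6
   6) CAS  T2:  M=6  r_T2=5 ✗
   7) CAS  T3:  M=7  r_T3=6 ✓
   8) CAS  T1:  M=7  r_T1=5 ✗
   9) LOAD T1:  M=7  r_T1=7
  10) LOAD T3:  M=7  r_T3=7
  11) LOAD T2:  M=7  r_T2=7
  12) CAS  T2:  M=8  r_T2=7 ✓
  13) LOAD T2:  M=8  r_T2=8
  14) CAS  T3:  M=8  r_T3=7 ✗
  15) CAS  T1:  M=8  r_T1=7 ✗
  16) LOAD T0:  M=8  r_T0=8
  17) CAS  T2:  M=9  r_T2=8 ✓
  18) CAS  T0:  M=9  r_T0=8 ✗
Mismatch at 8.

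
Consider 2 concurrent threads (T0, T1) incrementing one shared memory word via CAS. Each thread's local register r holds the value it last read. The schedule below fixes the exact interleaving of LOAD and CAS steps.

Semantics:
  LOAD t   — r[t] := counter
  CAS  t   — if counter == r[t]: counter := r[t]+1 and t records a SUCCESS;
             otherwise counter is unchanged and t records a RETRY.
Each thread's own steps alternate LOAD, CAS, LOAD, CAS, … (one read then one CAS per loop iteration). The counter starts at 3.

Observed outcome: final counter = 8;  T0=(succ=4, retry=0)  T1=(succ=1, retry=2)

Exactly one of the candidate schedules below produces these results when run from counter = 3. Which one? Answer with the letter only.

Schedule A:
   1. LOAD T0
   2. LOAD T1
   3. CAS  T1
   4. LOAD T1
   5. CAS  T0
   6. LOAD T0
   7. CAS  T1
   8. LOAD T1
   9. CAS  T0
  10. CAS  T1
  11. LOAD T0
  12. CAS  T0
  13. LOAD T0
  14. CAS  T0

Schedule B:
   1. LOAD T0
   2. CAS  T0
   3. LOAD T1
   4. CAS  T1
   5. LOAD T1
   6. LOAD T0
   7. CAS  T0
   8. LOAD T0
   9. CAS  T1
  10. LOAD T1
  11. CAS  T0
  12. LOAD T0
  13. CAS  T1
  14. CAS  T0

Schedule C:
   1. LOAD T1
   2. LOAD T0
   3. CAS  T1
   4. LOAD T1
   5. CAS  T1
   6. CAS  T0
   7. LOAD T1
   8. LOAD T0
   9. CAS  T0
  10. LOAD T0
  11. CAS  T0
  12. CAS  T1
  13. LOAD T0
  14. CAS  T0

Tracing schedule B:
step 1: T0 LOAD ⇒ load; ctr=3 reg=3
step 2: T0 CAS ⇒ ok; ctr=4 reg=3
step 3: T1 LOAD ⇒ load; ctr=4 reg=4
step 4: T1 CAS ⇒ ok; ctr=5 reg=4
step 5: T1 LOAD ⇒ load; ctr=5 reg=5
step 6: T0 LOAD ⇒ load; ctr=5 reg=5
step 7: T0 CAS ⇒ ok; ctr=6 reg=5
step 8: T0 LOAD ⇒ load; ctr=6 reg=6
step 9: T1 CAS ⇒ retry; ctr=6 reg=5
step 10: T1 LOAD ⇒ load; ctr=6 reg=6
step 11: T0 CAS ⇒ ok; ctr=7 reg=6
step 12: T0 LOAD ⇒ load; ctr=7 reg=7
step 13: T1 CAS ⇒ retry; ctr=7 reg=6
step 14: T0 CAS ⇒ ok; ctr=8 reg=7

B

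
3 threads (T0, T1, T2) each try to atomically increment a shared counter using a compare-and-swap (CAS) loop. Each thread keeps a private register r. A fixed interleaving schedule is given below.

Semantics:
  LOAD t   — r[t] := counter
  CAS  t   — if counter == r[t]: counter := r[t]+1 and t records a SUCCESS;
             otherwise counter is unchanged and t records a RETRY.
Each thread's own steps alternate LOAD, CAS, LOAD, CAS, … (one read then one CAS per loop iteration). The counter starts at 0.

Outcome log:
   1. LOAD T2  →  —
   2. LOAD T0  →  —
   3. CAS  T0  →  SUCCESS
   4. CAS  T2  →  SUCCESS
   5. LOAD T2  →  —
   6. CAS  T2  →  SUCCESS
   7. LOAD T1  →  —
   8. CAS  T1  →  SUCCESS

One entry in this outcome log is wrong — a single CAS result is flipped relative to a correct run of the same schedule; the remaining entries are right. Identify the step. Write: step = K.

step = 4

Reference trace:
1. LOAD T2 → mem=0 r[T2]=0 [LOAD]
2. LOAD T0 → mem=0 r[T0]=0 [LOAD]
3. CAS T0 → mem=1 r[T0]=0 [OK]
4. CAS T2 → mem=1 r[T2]=0 [RETRY]
5. LOAD T2 → mem=1 r[T2]=1 [LOAD]
6. CAS T2 → mem=2 r[T2]=1 [OK]
7. LOAD T1 → mem=2 r[T1]=2 [LOAD]
8. CAS T1 → mem=3 r[T1]=2 [OK]
Flip is step 4.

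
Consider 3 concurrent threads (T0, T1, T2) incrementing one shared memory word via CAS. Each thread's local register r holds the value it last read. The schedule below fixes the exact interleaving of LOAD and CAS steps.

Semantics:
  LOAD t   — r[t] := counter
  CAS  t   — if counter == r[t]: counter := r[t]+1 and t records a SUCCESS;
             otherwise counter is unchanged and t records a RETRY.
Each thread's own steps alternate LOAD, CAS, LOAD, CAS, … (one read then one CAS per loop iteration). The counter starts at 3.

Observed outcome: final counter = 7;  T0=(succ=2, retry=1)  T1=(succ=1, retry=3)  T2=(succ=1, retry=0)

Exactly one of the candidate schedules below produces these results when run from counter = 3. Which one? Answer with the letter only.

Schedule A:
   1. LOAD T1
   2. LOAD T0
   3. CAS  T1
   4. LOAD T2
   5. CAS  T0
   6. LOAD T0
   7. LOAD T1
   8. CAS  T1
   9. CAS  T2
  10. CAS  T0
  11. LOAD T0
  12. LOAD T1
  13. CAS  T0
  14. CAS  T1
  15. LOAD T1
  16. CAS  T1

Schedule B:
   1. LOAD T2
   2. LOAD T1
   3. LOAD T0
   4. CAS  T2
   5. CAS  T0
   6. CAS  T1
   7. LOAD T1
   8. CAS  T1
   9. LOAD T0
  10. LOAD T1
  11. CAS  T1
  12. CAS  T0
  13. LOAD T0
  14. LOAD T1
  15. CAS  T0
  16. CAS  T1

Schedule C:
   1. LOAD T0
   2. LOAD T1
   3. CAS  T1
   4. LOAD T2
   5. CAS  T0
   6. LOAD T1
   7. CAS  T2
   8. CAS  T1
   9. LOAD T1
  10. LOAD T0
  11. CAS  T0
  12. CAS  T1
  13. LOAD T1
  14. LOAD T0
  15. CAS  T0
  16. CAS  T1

Run C:
T0 LOAD — after: cnt=3, r=3 — load
T1 LOAD — after: cnt=3, r=3 — load
T1 CAS — after: cnt=4, r=3 — ok
T2 LOAD — after: cnt=4, r=4 — load
T0 CAS — after: cnt=4, r=3 — retry
T1 LOAD — after: cnt=4, r=4 — load
T2 CAS — after: cnt=5, r=4 — ok
T1 CAS — after: cnt=5, r=4 — retry
T1 LOAD — after: cnt=5, r=5 — load
T0 LOAD — after: cnt=5, r=5 — load
T0 CAS — after: cnt=6, r=5 — ok
T1 CAS — after: cnt=6, r=5 — retry
T1 LOAD — after: cnt=6, r=6 — load
T0 LOAD — after: cnt=6, r=6 — load
T0 CAS — after: cnt=7, r=6 — ok
T1 CAS — after: cnt=7, r=6 — retry

C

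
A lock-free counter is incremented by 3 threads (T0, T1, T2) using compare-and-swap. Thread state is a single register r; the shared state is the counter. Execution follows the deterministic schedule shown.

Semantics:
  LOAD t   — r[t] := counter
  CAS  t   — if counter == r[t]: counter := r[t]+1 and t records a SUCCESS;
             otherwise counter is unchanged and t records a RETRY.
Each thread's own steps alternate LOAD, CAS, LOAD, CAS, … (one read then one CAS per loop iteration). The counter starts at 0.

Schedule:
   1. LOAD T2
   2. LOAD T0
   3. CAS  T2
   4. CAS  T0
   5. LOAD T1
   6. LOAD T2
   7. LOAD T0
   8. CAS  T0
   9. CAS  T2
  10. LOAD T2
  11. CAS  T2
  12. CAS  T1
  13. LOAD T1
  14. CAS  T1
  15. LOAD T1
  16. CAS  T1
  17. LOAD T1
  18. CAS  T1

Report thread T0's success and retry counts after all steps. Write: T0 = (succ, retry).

T0 = (1, 1)

step 1: T2 LOAD ⇒ load; ctr=0 reg=0
step 2: T0 LOAD ⇒ load; ctr=0 reg=0
step 3: T2 CAS ⇒ ok; ctr=1 reg=0
step 4: T0 CAS ⇒ retry; ctr=1 reg=0
step 5: T1 LOAD ⇒ load; ctr=1 reg=1
step 6: T2 LOAD ⇒ load; ctr=1 reg=1
step 7: T0 LOAD ⇒ load; ctr=1 reg=1
step 8: T0 CAS ⇒ ok; ctr=2 reg=1
step 9: T2 CAS ⇒ retry; ctr=2 reg=1
step 10: T2 LOAD ⇒ load; ctr=2 reg=2
step 11: T2 CAS ⇒ ok; ctr=3 reg=2
step 12: T1 CAS ⇒ retry; ctr=3 reg=1
step 13: T1 LOAD ⇒ load; ctr=3 reg=3
step 14: T1 CAS ⇒ ok; ctr=4 reg=3
step 15: T1 LOAD ⇒ load; ctr=4 reg=4
step 16: T1 CAS ⇒ ok; ctr=5 reg=4
step 17: T1 LOAD ⇒ load; ctr=5 reg=5
step 18: T1 CAS ⇒ ok; ctr=6 reg=5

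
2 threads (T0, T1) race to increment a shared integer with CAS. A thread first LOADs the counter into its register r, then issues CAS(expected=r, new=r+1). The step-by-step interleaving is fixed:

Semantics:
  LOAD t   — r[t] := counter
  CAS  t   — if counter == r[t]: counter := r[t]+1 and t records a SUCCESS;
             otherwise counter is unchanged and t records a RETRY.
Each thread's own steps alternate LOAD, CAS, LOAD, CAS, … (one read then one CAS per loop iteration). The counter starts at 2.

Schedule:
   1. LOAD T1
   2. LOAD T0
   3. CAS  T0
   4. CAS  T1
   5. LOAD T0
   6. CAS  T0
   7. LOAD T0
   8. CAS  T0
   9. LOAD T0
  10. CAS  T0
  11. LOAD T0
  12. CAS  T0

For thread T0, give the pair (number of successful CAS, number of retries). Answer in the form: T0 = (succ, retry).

[1] T1.load  rd  (counter 2, T1.r 2)
[2] T0.load  rd  (counter 2, T0.r 2)
[3] T0.cas  hit  (counter 3, T0.r 2)
[4] T1.cas  miss  (counter 3, T1.r 2)
[5] T0.load  rd  (counter 3, T0.r 3)
[6] T0.cas  hit  (counter 4, T0.r 3)
[7] T0.load  rd  (counter 4, T0.r 4)
[8] T0.cas  hit  (counter 5, T0.r 4)
[9] T0.load  rd  (counter 5, T0.r 5)
[10] T0.cas  hit  (counter 6, T0.r 5)
[11] T0.load  rd  (counter 6, T0.r 6)
[12] T0.cas  hit  (counter 7, T0.r 6)

T0 = (5, 0)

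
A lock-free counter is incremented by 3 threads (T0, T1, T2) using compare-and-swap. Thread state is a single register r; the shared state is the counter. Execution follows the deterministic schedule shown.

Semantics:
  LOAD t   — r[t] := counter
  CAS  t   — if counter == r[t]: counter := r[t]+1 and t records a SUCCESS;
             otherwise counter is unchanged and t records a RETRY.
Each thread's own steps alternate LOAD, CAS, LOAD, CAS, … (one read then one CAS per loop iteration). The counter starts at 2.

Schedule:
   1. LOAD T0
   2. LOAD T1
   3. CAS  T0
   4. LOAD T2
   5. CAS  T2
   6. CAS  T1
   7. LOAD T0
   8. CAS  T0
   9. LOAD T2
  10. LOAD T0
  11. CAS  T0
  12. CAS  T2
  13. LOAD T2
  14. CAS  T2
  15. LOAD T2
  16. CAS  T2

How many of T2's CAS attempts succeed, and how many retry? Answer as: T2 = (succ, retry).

T2 = (3, 1)

[1] T0.load  rd  (counter 2, T0.r 2)
[2] T1.load  rd  (counter 2, T1.r 2)
[3] T0.cas  hit  (counter 3, T0.r 2)
[4] T2.load  rd  (counter 3, T2.r 3)
[5] T2.cas  hit  (counter 4, T2.r 3)
[6] T1.cas  miss  (counter 4, T1.r 2)
[7] T0.load  rd  (counter 4, T0.r 4)
[8] T0.cas  hit  (counter 5, T0.r 4)
[9] T2.load  rd  (counter 5, T2.r 5)
[10] T0.load  rd  (counter 5, T0.r 5)
[11] T0.cas  hit  (counter 6, T0.r 5)
[12] T2.cas  miss  (counter 6, T2.r 5)
[13] T2.load  rd  (counter 6, T2.r 6)
[14] T2.cas  hit  (counter 7, T2.r 6)
[15] T2.load  rd  (counter 7, T2.r 7)
[16] T2.cas  hit  (counter 8, T2.r 7)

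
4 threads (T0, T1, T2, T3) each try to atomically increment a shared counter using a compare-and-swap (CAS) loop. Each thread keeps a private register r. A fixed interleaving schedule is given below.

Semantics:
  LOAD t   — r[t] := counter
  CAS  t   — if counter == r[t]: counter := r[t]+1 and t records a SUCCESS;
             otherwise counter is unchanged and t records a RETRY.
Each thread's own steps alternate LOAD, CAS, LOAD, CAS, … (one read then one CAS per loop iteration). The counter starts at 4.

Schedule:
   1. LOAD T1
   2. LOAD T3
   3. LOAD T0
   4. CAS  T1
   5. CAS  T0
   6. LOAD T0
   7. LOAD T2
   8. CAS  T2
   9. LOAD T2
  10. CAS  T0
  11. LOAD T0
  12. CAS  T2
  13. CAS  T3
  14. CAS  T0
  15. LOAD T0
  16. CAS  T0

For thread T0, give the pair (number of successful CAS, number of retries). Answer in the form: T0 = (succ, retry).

T0 = (1, 3)

T1 LOAD — after: cnt=4, r=4 — load
T3 LOAD — after: cnt=4, r=4 — load
T0 LOAD — after: cnt=4, r=4 — load
T1 CAS — after: cnt=5, r=4 — ok
T0 CAS — after: cnt=5, r=4 — retry
T0 LOAD — after: cnt=5, r=5 — load
T2 LOAD — after: cnt=5, r=5 — load
T2 CAS — after: cnt=6, r=5 — ok
T2 LOAD — after: cnt=6, r=6 — load
T0 CAS — after: cnt=6, r=5 — retry
T0 LOAD — after: cnt=6, r=6 — load
T2 CAS — after: cnt=7, r=6 — ok
T3 CAS — after: cnt=7, r=4 — retry
T0 CAS — after: cnt=7, r=6 — retry
T0 LOAD — after: cnt=7, r=7 — load
T0 CAS — after: cnt=8, r=7 — ok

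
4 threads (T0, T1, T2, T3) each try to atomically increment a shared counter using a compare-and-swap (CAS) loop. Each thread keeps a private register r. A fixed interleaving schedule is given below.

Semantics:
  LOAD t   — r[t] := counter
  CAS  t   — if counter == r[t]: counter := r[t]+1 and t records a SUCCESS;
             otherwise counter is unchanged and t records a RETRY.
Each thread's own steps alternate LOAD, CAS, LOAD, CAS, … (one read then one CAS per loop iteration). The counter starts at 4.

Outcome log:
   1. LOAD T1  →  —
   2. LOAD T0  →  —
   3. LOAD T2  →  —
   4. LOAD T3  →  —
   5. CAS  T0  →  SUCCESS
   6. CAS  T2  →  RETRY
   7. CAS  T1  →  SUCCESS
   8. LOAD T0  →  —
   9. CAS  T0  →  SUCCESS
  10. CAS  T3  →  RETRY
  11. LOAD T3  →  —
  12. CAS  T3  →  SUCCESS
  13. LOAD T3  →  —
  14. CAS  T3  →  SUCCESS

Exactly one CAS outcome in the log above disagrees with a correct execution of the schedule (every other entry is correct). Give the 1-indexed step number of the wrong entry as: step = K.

step = 7

Correct run:
#1 T1 reads 4
#2 T0 reads 4
#3 T2 reads 4
#4 T3 reads 4
#5 T0 CAS(4→5) writes; counter now 5
#6 T2 CAS(4→5) fails; counter now 5
#7 T1 CAS(4→5) fails; counter now 5
#8 T0 reads 5
#9 T0 CAS(5→6) writes; counter now 6
#10 T3 CAS(4→5) fails; counter now 6
#11 T3 reads 6
#12 T3 CAS(6→7) writes; counter now 7
#13 T3 reads 7
#14 T3 CAS(7→8) writes; counter now 8
Flip is step 7.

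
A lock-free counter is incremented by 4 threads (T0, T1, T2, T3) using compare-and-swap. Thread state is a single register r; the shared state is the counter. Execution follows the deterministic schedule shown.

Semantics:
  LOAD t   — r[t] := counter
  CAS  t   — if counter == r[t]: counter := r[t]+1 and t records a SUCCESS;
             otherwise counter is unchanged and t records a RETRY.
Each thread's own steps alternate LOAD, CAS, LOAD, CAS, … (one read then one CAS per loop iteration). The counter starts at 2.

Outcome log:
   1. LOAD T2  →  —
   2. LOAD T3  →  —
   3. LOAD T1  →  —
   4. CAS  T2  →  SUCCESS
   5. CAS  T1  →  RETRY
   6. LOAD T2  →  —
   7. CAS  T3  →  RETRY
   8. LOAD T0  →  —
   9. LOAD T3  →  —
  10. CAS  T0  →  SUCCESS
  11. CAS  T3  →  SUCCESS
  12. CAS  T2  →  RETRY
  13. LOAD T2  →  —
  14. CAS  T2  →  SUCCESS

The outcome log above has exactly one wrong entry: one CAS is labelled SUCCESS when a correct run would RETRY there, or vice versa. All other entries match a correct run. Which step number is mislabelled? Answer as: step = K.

step = 11

Correct run:
   1) LOAD T2:  M=2  r_T2=2
   2) LOAD T3:  M=2  r_T3=2
   3) LOAD T1:  M=2  r_T1=2
   4) CAS  T2:  M=3  r_T2=2 ✓
   5) CAS  T1:  M=3  r_T1=2 ✗
   6) LOAD T2:  M=3  r_T2=3
   7) CAS  T3:  M=3  r_T3=2 ✗
   8) LOAD T0:  M=3  r_T0=3
   9) LOAD T3:  M=3  r_T3=3
  10) CAS  T0:  M=4  r_T0=3 ✓
  11) CAS  T3:  M=4  r_T3=3 ✗
  12) CAS  T2:  M=4  r_T2=3 ✗
  13) LOAD T2:  M=4  r_T2=4
  14) CAS  T2:  M=5  r_T2=4 ✓
Mismatch at 11.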